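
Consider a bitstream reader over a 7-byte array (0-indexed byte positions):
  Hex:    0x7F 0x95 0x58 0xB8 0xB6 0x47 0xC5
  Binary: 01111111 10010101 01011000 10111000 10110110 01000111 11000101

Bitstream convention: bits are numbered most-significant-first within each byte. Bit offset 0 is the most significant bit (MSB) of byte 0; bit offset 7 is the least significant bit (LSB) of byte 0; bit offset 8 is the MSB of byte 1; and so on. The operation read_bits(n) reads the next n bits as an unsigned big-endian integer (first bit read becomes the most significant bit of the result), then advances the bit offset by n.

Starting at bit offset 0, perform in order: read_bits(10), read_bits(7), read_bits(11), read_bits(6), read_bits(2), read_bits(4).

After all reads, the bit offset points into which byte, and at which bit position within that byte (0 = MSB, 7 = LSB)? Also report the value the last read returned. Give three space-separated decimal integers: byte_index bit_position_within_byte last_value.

Answer: 5 0 6

Derivation:
Read 1: bits[0:10] width=10 -> value=510 (bin 0111111110); offset now 10 = byte 1 bit 2; 46 bits remain
Read 2: bits[10:17] width=7 -> value=42 (bin 0101010); offset now 17 = byte 2 bit 1; 39 bits remain
Read 3: bits[17:28] width=11 -> value=1419 (bin 10110001011); offset now 28 = byte 3 bit 4; 28 bits remain
Read 4: bits[28:34] width=6 -> value=34 (bin 100010); offset now 34 = byte 4 bit 2; 22 bits remain
Read 5: bits[34:36] width=2 -> value=3 (bin 11); offset now 36 = byte 4 bit 4; 20 bits remain
Read 6: bits[36:40] width=4 -> value=6 (bin 0110); offset now 40 = byte 5 bit 0; 16 bits remain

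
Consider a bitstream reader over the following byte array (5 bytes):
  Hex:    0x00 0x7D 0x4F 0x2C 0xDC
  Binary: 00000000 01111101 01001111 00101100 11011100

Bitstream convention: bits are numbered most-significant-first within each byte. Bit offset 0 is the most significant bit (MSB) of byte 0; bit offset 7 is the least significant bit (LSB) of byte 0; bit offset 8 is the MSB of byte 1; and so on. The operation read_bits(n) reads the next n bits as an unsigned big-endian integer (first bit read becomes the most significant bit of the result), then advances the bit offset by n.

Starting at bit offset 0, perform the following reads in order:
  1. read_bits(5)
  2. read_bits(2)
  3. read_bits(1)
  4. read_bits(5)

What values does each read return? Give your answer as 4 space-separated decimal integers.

Read 1: bits[0:5] width=5 -> value=0 (bin 00000); offset now 5 = byte 0 bit 5; 35 bits remain
Read 2: bits[5:7] width=2 -> value=0 (bin 00); offset now 7 = byte 0 bit 7; 33 bits remain
Read 3: bits[7:8] width=1 -> value=0 (bin 0); offset now 8 = byte 1 bit 0; 32 bits remain
Read 4: bits[8:13] width=5 -> value=15 (bin 01111); offset now 13 = byte 1 bit 5; 27 bits remain

Answer: 0 0 0 15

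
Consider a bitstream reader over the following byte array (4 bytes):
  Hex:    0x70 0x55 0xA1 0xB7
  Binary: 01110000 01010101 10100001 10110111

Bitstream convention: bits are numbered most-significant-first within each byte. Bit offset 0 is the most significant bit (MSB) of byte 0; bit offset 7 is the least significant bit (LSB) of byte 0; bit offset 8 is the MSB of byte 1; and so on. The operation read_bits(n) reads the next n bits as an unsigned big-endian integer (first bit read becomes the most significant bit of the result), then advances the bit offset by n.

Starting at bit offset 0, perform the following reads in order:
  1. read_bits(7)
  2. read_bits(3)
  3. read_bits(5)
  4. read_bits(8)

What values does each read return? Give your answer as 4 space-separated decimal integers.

Read 1: bits[0:7] width=7 -> value=56 (bin 0111000); offset now 7 = byte 0 bit 7; 25 bits remain
Read 2: bits[7:10] width=3 -> value=1 (bin 001); offset now 10 = byte 1 bit 2; 22 bits remain
Read 3: bits[10:15] width=5 -> value=10 (bin 01010); offset now 15 = byte 1 bit 7; 17 bits remain
Read 4: bits[15:23] width=8 -> value=208 (bin 11010000); offset now 23 = byte 2 bit 7; 9 bits remain

Answer: 56 1 10 208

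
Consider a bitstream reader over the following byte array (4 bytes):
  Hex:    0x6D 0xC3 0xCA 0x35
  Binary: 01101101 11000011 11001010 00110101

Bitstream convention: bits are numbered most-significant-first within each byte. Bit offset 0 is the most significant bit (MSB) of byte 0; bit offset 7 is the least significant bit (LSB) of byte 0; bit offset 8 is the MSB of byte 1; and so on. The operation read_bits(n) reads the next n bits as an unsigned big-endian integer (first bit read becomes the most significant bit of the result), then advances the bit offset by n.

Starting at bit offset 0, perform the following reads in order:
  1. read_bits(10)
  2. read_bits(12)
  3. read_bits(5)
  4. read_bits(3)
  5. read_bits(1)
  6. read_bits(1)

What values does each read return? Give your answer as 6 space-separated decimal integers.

Answer: 439 242 17 5 0 1

Derivation:
Read 1: bits[0:10] width=10 -> value=439 (bin 0110110111); offset now 10 = byte 1 bit 2; 22 bits remain
Read 2: bits[10:22] width=12 -> value=242 (bin 000011110010); offset now 22 = byte 2 bit 6; 10 bits remain
Read 3: bits[22:27] width=5 -> value=17 (bin 10001); offset now 27 = byte 3 bit 3; 5 bits remain
Read 4: bits[27:30] width=3 -> value=5 (bin 101); offset now 30 = byte 3 bit 6; 2 bits remain
Read 5: bits[30:31] width=1 -> value=0 (bin 0); offset now 31 = byte 3 bit 7; 1 bits remain
Read 6: bits[31:32] width=1 -> value=1 (bin 1); offset now 32 = byte 4 bit 0; 0 bits remain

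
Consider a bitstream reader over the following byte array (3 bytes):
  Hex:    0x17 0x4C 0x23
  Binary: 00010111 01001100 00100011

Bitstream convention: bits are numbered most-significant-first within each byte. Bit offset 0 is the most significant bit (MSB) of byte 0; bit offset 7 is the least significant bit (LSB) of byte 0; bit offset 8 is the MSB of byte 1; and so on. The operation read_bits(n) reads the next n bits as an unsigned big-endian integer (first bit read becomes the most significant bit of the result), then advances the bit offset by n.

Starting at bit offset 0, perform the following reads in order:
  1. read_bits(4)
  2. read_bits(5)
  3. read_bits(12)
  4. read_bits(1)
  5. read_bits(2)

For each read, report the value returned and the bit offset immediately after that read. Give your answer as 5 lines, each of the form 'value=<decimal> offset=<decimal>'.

Answer: value=1 offset=4
value=14 offset=9
value=2436 offset=21
value=0 offset=22
value=3 offset=24

Derivation:
Read 1: bits[0:4] width=4 -> value=1 (bin 0001); offset now 4 = byte 0 bit 4; 20 bits remain
Read 2: bits[4:9] width=5 -> value=14 (bin 01110); offset now 9 = byte 1 bit 1; 15 bits remain
Read 3: bits[9:21] width=12 -> value=2436 (bin 100110000100); offset now 21 = byte 2 bit 5; 3 bits remain
Read 4: bits[21:22] width=1 -> value=0 (bin 0); offset now 22 = byte 2 bit 6; 2 bits remain
Read 5: bits[22:24] width=2 -> value=3 (bin 11); offset now 24 = byte 3 bit 0; 0 bits remain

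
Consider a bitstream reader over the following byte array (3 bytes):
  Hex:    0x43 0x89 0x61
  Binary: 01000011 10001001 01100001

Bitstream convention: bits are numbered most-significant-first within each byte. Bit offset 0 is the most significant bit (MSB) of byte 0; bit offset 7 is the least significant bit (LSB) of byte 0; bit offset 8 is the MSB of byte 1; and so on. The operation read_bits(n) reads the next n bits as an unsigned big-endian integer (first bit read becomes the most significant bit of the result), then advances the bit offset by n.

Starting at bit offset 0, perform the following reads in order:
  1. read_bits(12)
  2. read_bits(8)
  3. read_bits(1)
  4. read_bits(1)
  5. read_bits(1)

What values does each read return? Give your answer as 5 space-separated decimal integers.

Answer: 1080 150 0 0 0

Derivation:
Read 1: bits[0:12] width=12 -> value=1080 (bin 010000111000); offset now 12 = byte 1 bit 4; 12 bits remain
Read 2: bits[12:20] width=8 -> value=150 (bin 10010110); offset now 20 = byte 2 bit 4; 4 bits remain
Read 3: bits[20:21] width=1 -> value=0 (bin 0); offset now 21 = byte 2 bit 5; 3 bits remain
Read 4: bits[21:22] width=1 -> value=0 (bin 0); offset now 22 = byte 2 bit 6; 2 bits remain
Read 5: bits[22:23] width=1 -> value=0 (bin 0); offset now 23 = byte 2 bit 7; 1 bits remain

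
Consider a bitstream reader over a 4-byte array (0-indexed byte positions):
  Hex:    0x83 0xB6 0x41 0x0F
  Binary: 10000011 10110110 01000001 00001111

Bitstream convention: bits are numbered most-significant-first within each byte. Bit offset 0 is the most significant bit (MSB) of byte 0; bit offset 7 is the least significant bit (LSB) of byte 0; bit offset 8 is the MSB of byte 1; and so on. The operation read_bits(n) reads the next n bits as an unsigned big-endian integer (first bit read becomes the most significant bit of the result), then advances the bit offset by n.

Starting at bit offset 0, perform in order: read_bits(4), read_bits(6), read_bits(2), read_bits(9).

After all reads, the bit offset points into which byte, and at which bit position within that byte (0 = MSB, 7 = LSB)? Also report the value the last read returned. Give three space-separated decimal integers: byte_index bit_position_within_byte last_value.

Read 1: bits[0:4] width=4 -> value=8 (bin 1000); offset now 4 = byte 0 bit 4; 28 bits remain
Read 2: bits[4:10] width=6 -> value=14 (bin 001110); offset now 10 = byte 1 bit 2; 22 bits remain
Read 3: bits[10:12] width=2 -> value=3 (bin 11); offset now 12 = byte 1 bit 4; 20 bits remain
Read 4: bits[12:21] width=9 -> value=200 (bin 011001000); offset now 21 = byte 2 bit 5; 11 bits remain

Answer: 2 5 200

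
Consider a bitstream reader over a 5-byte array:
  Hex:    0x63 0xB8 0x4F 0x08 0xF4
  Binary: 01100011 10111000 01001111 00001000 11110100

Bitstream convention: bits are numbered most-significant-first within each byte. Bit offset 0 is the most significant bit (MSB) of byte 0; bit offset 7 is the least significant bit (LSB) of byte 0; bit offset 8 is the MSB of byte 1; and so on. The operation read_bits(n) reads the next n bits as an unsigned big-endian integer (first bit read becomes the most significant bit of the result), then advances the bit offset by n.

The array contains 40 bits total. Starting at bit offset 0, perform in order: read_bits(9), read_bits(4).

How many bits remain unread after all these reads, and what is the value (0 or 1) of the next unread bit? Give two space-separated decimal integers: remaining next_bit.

Read 1: bits[0:9] width=9 -> value=199 (bin 011000111); offset now 9 = byte 1 bit 1; 31 bits remain
Read 2: bits[9:13] width=4 -> value=7 (bin 0111); offset now 13 = byte 1 bit 5; 27 bits remain

Answer: 27 0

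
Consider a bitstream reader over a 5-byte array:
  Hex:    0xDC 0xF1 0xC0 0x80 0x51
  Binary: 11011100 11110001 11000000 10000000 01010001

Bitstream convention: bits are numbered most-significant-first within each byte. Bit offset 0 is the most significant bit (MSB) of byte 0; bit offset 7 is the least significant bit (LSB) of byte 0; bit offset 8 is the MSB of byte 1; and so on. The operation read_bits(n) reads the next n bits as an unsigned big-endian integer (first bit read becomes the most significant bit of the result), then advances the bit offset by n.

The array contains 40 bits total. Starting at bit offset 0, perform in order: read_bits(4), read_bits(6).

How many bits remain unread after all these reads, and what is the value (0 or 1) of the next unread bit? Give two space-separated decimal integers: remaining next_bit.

Answer: 30 1

Derivation:
Read 1: bits[0:4] width=4 -> value=13 (bin 1101); offset now 4 = byte 0 bit 4; 36 bits remain
Read 2: bits[4:10] width=6 -> value=51 (bin 110011); offset now 10 = byte 1 bit 2; 30 bits remain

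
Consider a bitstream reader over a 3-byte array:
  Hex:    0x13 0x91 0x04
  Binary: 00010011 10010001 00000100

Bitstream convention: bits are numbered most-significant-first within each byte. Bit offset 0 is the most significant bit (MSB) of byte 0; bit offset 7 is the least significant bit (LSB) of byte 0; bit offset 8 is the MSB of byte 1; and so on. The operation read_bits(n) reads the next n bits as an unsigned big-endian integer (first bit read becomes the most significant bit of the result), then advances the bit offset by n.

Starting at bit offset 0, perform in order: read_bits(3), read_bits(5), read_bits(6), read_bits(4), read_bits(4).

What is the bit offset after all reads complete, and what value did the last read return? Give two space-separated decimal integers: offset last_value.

Answer: 22 1

Derivation:
Read 1: bits[0:3] width=3 -> value=0 (bin 000); offset now 3 = byte 0 bit 3; 21 bits remain
Read 2: bits[3:8] width=5 -> value=19 (bin 10011); offset now 8 = byte 1 bit 0; 16 bits remain
Read 3: bits[8:14] width=6 -> value=36 (bin 100100); offset now 14 = byte 1 bit 6; 10 bits remain
Read 4: bits[14:18] width=4 -> value=4 (bin 0100); offset now 18 = byte 2 bit 2; 6 bits remain
Read 5: bits[18:22] width=4 -> value=1 (bin 0001); offset now 22 = byte 2 bit 6; 2 bits remain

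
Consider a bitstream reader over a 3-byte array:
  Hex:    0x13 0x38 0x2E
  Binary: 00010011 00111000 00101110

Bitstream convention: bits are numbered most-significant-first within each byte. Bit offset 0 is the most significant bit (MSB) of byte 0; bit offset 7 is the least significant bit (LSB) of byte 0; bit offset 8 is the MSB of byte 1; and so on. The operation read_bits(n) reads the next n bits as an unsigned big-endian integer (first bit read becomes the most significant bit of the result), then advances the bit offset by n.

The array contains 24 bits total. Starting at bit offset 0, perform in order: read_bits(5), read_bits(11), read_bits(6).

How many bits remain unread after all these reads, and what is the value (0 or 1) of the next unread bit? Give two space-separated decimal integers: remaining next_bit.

Read 1: bits[0:5] width=5 -> value=2 (bin 00010); offset now 5 = byte 0 bit 5; 19 bits remain
Read 2: bits[5:16] width=11 -> value=824 (bin 01100111000); offset now 16 = byte 2 bit 0; 8 bits remain
Read 3: bits[16:22] width=6 -> value=11 (bin 001011); offset now 22 = byte 2 bit 6; 2 bits remain

Answer: 2 1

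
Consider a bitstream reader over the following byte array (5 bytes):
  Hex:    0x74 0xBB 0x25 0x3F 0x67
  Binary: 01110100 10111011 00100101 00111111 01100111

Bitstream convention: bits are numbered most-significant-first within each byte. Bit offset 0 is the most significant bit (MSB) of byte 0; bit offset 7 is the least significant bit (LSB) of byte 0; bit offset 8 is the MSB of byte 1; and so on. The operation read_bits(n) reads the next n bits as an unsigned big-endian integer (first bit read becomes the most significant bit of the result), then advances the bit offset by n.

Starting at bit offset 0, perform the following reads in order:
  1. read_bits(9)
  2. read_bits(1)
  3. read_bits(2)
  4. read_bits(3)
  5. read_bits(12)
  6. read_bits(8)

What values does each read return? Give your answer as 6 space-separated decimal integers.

Read 1: bits[0:9] width=9 -> value=233 (bin 011101001); offset now 9 = byte 1 bit 1; 31 bits remain
Read 2: bits[9:10] width=1 -> value=0 (bin 0); offset now 10 = byte 1 bit 2; 30 bits remain
Read 3: bits[10:12] width=2 -> value=3 (bin 11); offset now 12 = byte 1 bit 4; 28 bits remain
Read 4: bits[12:15] width=3 -> value=5 (bin 101); offset now 15 = byte 1 bit 7; 25 bits remain
Read 5: bits[15:27] width=12 -> value=2345 (bin 100100101001); offset now 27 = byte 3 bit 3; 13 bits remain
Read 6: bits[27:35] width=8 -> value=251 (bin 11111011); offset now 35 = byte 4 bit 3; 5 bits remain

Answer: 233 0 3 5 2345 251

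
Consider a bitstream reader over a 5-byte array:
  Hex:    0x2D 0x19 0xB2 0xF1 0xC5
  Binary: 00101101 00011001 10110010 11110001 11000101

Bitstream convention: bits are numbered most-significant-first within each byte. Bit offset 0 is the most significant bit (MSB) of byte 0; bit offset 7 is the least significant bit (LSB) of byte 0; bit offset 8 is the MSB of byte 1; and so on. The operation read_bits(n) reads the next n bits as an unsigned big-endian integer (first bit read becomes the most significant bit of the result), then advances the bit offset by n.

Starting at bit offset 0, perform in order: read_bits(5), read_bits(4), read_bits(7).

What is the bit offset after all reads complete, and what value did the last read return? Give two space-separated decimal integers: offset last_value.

Read 1: bits[0:5] width=5 -> value=5 (bin 00101); offset now 5 = byte 0 bit 5; 35 bits remain
Read 2: bits[5:9] width=4 -> value=10 (bin 1010); offset now 9 = byte 1 bit 1; 31 bits remain
Read 3: bits[9:16] width=7 -> value=25 (bin 0011001); offset now 16 = byte 2 bit 0; 24 bits remain

Answer: 16 25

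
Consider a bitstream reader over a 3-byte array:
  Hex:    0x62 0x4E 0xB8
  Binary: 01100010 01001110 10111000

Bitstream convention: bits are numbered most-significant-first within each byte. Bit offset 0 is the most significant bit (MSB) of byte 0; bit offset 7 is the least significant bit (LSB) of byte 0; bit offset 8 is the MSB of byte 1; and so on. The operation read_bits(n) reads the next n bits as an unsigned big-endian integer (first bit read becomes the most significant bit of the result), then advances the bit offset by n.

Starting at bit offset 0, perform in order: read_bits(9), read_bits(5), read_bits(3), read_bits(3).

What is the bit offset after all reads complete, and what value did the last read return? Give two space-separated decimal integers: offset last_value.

Read 1: bits[0:9] width=9 -> value=196 (bin 011000100); offset now 9 = byte 1 bit 1; 15 bits remain
Read 2: bits[9:14] width=5 -> value=19 (bin 10011); offset now 14 = byte 1 bit 6; 10 bits remain
Read 3: bits[14:17] width=3 -> value=5 (bin 101); offset now 17 = byte 2 bit 1; 7 bits remain
Read 4: bits[17:20] width=3 -> value=3 (bin 011); offset now 20 = byte 2 bit 4; 4 bits remain

Answer: 20 3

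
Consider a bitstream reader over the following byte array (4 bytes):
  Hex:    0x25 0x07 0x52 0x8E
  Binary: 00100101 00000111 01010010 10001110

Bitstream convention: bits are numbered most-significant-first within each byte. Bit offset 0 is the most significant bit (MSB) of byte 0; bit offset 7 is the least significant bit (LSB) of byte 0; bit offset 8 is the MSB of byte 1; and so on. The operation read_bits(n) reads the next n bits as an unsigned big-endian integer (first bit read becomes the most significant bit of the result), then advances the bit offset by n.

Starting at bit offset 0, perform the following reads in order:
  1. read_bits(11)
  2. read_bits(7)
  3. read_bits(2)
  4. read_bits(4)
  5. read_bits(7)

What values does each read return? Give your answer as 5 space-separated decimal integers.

Answer: 296 29 1 2 71

Derivation:
Read 1: bits[0:11] width=11 -> value=296 (bin 00100101000); offset now 11 = byte 1 bit 3; 21 bits remain
Read 2: bits[11:18] width=7 -> value=29 (bin 0011101); offset now 18 = byte 2 bit 2; 14 bits remain
Read 3: bits[18:20] width=2 -> value=1 (bin 01); offset now 20 = byte 2 bit 4; 12 bits remain
Read 4: bits[20:24] width=4 -> value=2 (bin 0010); offset now 24 = byte 3 bit 0; 8 bits remain
Read 5: bits[24:31] width=7 -> value=71 (bin 1000111); offset now 31 = byte 3 bit 7; 1 bits remain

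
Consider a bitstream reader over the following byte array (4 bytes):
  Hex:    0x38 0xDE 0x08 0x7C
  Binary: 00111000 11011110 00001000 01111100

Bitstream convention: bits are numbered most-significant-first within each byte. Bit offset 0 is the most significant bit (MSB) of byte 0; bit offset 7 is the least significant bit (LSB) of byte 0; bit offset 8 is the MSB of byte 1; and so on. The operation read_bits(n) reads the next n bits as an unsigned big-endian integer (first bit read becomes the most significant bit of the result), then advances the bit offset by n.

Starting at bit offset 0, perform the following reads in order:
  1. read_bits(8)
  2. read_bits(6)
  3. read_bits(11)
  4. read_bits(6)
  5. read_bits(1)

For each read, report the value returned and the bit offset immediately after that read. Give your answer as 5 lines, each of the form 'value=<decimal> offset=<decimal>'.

Read 1: bits[0:8] width=8 -> value=56 (bin 00111000); offset now 8 = byte 1 bit 0; 24 bits remain
Read 2: bits[8:14] width=6 -> value=55 (bin 110111); offset now 14 = byte 1 bit 6; 18 bits remain
Read 3: bits[14:25] width=11 -> value=1040 (bin 10000010000); offset now 25 = byte 3 bit 1; 7 bits remain
Read 4: bits[25:31] width=6 -> value=62 (bin 111110); offset now 31 = byte 3 bit 7; 1 bits remain
Read 5: bits[31:32] width=1 -> value=0 (bin 0); offset now 32 = byte 4 bit 0; 0 bits remain

Answer: value=56 offset=8
value=55 offset=14
value=1040 offset=25
value=62 offset=31
value=0 offset=32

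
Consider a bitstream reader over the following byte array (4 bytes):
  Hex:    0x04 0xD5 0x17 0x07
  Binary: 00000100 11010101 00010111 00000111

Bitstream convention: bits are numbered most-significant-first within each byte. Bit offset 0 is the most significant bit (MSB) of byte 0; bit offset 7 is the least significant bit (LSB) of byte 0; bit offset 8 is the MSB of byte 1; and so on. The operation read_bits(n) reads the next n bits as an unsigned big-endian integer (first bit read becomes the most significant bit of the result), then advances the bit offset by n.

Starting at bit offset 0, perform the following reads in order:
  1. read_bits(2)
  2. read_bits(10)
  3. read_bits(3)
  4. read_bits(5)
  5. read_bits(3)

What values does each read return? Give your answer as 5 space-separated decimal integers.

Read 1: bits[0:2] width=2 -> value=0 (bin 00); offset now 2 = byte 0 bit 2; 30 bits remain
Read 2: bits[2:12] width=10 -> value=77 (bin 0001001101); offset now 12 = byte 1 bit 4; 20 bits remain
Read 3: bits[12:15] width=3 -> value=2 (bin 010); offset now 15 = byte 1 bit 7; 17 bits remain
Read 4: bits[15:20] width=5 -> value=17 (bin 10001); offset now 20 = byte 2 bit 4; 12 bits remain
Read 5: bits[20:23] width=3 -> value=3 (bin 011); offset now 23 = byte 2 bit 7; 9 bits remain

Answer: 0 77 2 17 3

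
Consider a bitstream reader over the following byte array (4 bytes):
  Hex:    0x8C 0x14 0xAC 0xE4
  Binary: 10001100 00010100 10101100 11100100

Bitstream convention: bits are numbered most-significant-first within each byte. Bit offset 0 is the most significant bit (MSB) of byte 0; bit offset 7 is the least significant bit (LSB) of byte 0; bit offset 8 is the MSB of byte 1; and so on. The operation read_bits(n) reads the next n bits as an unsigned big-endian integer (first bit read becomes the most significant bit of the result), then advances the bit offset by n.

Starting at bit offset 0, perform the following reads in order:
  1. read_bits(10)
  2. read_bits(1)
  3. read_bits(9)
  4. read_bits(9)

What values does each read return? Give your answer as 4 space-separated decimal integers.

Read 1: bits[0:10] width=10 -> value=560 (bin 1000110000); offset now 10 = byte 1 bit 2; 22 bits remain
Read 2: bits[10:11] width=1 -> value=0 (bin 0); offset now 11 = byte 1 bit 3; 21 bits remain
Read 3: bits[11:20] width=9 -> value=330 (bin 101001010); offset now 20 = byte 2 bit 4; 12 bits remain
Read 4: bits[20:29] width=9 -> value=412 (bin 110011100); offset now 29 = byte 3 bit 5; 3 bits remain

Answer: 560 0 330 412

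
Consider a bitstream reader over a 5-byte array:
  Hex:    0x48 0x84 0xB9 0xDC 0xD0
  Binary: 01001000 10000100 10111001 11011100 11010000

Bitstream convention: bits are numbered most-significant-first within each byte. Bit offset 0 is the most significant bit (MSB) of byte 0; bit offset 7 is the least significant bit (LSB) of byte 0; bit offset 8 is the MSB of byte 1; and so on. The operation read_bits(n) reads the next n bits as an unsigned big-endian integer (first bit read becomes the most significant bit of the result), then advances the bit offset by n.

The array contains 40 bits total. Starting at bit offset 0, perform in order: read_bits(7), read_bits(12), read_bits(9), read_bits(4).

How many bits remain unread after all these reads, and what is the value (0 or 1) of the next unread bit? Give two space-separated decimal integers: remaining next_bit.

Answer: 8 1

Derivation:
Read 1: bits[0:7] width=7 -> value=36 (bin 0100100); offset now 7 = byte 0 bit 7; 33 bits remain
Read 2: bits[7:19] width=12 -> value=1061 (bin 010000100101); offset now 19 = byte 2 bit 3; 21 bits remain
Read 3: bits[19:28] width=9 -> value=413 (bin 110011101); offset now 28 = byte 3 bit 4; 12 bits remain
Read 4: bits[28:32] width=4 -> value=12 (bin 1100); offset now 32 = byte 4 bit 0; 8 bits remain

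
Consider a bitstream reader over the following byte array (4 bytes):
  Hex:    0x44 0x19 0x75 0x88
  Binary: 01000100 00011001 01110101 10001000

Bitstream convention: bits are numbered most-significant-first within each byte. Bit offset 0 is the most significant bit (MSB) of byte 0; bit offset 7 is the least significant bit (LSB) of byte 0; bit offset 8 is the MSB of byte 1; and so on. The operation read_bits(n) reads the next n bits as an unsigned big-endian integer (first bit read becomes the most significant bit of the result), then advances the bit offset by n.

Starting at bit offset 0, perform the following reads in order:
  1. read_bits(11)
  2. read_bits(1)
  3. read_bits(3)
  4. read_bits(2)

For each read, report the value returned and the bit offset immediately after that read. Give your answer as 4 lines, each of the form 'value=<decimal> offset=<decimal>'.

Read 1: bits[0:11] width=11 -> value=544 (bin 01000100000); offset now 11 = byte 1 bit 3; 21 bits remain
Read 2: bits[11:12] width=1 -> value=1 (bin 1); offset now 12 = byte 1 bit 4; 20 bits remain
Read 3: bits[12:15] width=3 -> value=4 (bin 100); offset now 15 = byte 1 bit 7; 17 bits remain
Read 4: bits[15:17] width=2 -> value=2 (bin 10); offset now 17 = byte 2 bit 1; 15 bits remain

Answer: value=544 offset=11
value=1 offset=12
value=4 offset=15
value=2 offset=17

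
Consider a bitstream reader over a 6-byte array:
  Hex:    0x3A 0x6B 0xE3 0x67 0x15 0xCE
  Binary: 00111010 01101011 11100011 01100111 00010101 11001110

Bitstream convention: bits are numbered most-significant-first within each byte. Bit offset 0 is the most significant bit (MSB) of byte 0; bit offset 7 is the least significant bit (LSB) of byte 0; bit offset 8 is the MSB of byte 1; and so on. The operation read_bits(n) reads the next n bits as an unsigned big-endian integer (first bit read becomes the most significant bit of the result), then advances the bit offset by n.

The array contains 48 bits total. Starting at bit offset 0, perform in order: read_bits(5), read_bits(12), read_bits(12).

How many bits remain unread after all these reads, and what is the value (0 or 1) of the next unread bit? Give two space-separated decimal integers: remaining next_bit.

Read 1: bits[0:5] width=5 -> value=7 (bin 00111); offset now 5 = byte 0 bit 5; 43 bits remain
Read 2: bits[5:17] width=12 -> value=1239 (bin 010011010111); offset now 17 = byte 2 bit 1; 31 bits remain
Read 3: bits[17:29] width=12 -> value=3180 (bin 110001101100); offset now 29 = byte 3 bit 5; 19 bits remain

Answer: 19 1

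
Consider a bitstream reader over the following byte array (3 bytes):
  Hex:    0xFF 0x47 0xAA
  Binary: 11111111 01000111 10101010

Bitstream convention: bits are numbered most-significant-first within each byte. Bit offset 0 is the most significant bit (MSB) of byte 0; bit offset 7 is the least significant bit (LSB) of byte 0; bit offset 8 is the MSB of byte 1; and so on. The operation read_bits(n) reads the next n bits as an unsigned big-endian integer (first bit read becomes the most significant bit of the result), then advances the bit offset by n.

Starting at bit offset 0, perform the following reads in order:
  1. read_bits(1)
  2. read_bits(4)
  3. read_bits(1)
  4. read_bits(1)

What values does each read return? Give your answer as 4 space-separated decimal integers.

Answer: 1 15 1 1

Derivation:
Read 1: bits[0:1] width=1 -> value=1 (bin 1); offset now 1 = byte 0 bit 1; 23 bits remain
Read 2: bits[1:5] width=4 -> value=15 (bin 1111); offset now 5 = byte 0 bit 5; 19 bits remain
Read 3: bits[5:6] width=1 -> value=1 (bin 1); offset now 6 = byte 0 bit 6; 18 bits remain
Read 4: bits[6:7] width=1 -> value=1 (bin 1); offset now 7 = byte 0 bit 7; 17 bits remain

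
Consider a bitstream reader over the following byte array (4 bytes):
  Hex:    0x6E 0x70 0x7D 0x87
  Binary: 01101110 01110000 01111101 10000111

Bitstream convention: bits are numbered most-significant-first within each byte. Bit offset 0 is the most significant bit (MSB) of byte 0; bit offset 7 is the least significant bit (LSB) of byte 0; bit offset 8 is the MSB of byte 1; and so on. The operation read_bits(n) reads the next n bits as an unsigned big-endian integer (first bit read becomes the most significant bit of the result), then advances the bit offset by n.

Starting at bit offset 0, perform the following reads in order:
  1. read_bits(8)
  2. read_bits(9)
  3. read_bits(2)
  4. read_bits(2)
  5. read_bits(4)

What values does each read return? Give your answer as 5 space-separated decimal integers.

Read 1: bits[0:8] width=8 -> value=110 (bin 01101110); offset now 8 = byte 1 bit 0; 24 bits remain
Read 2: bits[8:17] width=9 -> value=224 (bin 011100000); offset now 17 = byte 2 bit 1; 15 bits remain
Read 3: bits[17:19] width=2 -> value=3 (bin 11); offset now 19 = byte 2 bit 3; 13 bits remain
Read 4: bits[19:21] width=2 -> value=3 (bin 11); offset now 21 = byte 2 bit 5; 11 bits remain
Read 5: bits[21:25] width=4 -> value=11 (bin 1011); offset now 25 = byte 3 bit 1; 7 bits remain

Answer: 110 224 3 3 11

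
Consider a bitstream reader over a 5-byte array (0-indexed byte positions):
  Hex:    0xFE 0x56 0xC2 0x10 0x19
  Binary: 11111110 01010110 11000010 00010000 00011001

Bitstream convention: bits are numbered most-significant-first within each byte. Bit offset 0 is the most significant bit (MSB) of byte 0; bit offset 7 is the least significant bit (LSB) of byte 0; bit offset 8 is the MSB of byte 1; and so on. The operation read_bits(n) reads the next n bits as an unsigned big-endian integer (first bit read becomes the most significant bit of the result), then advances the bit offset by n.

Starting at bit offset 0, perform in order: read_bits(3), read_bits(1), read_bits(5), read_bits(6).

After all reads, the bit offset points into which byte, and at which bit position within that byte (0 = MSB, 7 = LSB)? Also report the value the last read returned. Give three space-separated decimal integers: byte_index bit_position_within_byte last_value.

Read 1: bits[0:3] width=3 -> value=7 (bin 111); offset now 3 = byte 0 bit 3; 37 bits remain
Read 2: bits[3:4] width=1 -> value=1 (bin 1); offset now 4 = byte 0 bit 4; 36 bits remain
Read 3: bits[4:9] width=5 -> value=28 (bin 11100); offset now 9 = byte 1 bit 1; 31 bits remain
Read 4: bits[9:15] width=6 -> value=43 (bin 101011); offset now 15 = byte 1 bit 7; 25 bits remain

Answer: 1 7 43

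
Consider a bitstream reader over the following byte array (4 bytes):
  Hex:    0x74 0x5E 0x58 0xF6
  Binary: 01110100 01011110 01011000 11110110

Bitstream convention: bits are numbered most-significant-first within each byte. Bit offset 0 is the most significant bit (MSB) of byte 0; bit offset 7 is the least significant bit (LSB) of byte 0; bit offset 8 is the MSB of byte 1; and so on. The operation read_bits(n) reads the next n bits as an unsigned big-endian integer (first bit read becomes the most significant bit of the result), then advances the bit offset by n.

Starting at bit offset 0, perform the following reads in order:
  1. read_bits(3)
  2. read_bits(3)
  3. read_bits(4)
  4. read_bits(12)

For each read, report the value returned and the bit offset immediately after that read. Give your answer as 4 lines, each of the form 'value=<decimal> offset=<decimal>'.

Read 1: bits[0:3] width=3 -> value=3 (bin 011); offset now 3 = byte 0 bit 3; 29 bits remain
Read 2: bits[3:6] width=3 -> value=5 (bin 101); offset now 6 = byte 0 bit 6; 26 bits remain
Read 3: bits[6:10] width=4 -> value=1 (bin 0001); offset now 10 = byte 1 bit 2; 22 bits remain
Read 4: bits[10:22] width=12 -> value=1942 (bin 011110010110); offset now 22 = byte 2 bit 6; 10 bits remain

Answer: value=3 offset=3
value=5 offset=6
value=1 offset=10
value=1942 offset=22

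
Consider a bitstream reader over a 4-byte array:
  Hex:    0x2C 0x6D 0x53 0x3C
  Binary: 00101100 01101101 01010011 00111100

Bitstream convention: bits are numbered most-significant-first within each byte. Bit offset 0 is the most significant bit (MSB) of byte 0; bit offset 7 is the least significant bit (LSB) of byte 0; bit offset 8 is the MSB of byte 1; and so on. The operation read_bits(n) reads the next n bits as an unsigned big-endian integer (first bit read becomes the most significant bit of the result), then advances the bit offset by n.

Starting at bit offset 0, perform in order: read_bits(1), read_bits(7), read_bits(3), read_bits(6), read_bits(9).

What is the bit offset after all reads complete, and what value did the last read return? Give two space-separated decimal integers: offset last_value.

Answer: 26 332

Derivation:
Read 1: bits[0:1] width=1 -> value=0 (bin 0); offset now 1 = byte 0 bit 1; 31 bits remain
Read 2: bits[1:8] width=7 -> value=44 (bin 0101100); offset now 8 = byte 1 bit 0; 24 bits remain
Read 3: bits[8:11] width=3 -> value=3 (bin 011); offset now 11 = byte 1 bit 3; 21 bits remain
Read 4: bits[11:17] width=6 -> value=26 (bin 011010); offset now 17 = byte 2 bit 1; 15 bits remain
Read 5: bits[17:26] width=9 -> value=332 (bin 101001100); offset now 26 = byte 3 bit 2; 6 bits remain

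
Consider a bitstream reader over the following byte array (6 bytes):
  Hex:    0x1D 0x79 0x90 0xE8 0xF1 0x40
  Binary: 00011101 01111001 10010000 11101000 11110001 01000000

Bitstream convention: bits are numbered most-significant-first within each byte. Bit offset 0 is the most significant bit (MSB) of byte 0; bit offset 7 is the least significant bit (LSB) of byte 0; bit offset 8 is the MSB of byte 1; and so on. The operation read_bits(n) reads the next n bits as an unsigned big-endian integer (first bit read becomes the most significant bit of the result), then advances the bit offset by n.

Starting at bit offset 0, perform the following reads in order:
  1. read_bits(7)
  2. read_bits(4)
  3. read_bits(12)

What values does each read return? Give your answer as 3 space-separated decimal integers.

Answer: 14 11 3272

Derivation:
Read 1: bits[0:7] width=7 -> value=14 (bin 0001110); offset now 7 = byte 0 bit 7; 41 bits remain
Read 2: bits[7:11] width=4 -> value=11 (bin 1011); offset now 11 = byte 1 bit 3; 37 bits remain
Read 3: bits[11:23] width=12 -> value=3272 (bin 110011001000); offset now 23 = byte 2 bit 7; 25 bits remain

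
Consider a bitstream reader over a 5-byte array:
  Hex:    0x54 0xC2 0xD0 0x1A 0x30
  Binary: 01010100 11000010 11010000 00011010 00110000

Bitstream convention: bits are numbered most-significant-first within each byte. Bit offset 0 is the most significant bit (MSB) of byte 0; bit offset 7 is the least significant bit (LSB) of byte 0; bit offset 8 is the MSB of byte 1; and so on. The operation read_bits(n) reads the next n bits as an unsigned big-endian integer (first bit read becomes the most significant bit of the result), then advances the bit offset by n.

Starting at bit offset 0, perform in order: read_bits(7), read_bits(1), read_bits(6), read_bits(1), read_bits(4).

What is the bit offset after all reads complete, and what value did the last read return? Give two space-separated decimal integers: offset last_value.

Read 1: bits[0:7] width=7 -> value=42 (bin 0101010); offset now 7 = byte 0 bit 7; 33 bits remain
Read 2: bits[7:8] width=1 -> value=0 (bin 0); offset now 8 = byte 1 bit 0; 32 bits remain
Read 3: bits[8:14] width=6 -> value=48 (bin 110000); offset now 14 = byte 1 bit 6; 26 bits remain
Read 4: bits[14:15] width=1 -> value=1 (bin 1); offset now 15 = byte 1 bit 7; 25 bits remain
Read 5: bits[15:19] width=4 -> value=6 (bin 0110); offset now 19 = byte 2 bit 3; 21 bits remain

Answer: 19 6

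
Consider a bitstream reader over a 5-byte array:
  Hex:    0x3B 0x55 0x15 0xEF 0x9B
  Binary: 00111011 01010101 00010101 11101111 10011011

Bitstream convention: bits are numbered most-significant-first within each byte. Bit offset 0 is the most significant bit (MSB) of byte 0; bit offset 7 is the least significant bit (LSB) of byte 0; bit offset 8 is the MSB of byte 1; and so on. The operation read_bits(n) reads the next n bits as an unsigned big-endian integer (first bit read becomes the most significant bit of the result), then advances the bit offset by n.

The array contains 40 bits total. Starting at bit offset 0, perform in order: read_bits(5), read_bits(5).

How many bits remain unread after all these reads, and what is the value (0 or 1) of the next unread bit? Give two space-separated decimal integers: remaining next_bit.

Answer: 30 0

Derivation:
Read 1: bits[0:5] width=5 -> value=7 (bin 00111); offset now 5 = byte 0 bit 5; 35 bits remain
Read 2: bits[5:10] width=5 -> value=13 (bin 01101); offset now 10 = byte 1 bit 2; 30 bits remain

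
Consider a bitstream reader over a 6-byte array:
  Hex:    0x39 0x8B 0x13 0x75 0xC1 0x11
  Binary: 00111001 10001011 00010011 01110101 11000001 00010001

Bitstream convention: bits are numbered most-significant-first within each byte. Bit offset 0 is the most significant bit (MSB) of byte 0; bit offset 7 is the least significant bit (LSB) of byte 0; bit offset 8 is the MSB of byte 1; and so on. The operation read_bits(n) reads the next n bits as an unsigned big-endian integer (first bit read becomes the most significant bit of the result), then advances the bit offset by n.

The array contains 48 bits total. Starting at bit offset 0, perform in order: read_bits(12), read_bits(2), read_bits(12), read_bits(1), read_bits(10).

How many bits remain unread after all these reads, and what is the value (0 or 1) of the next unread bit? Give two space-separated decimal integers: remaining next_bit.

Read 1: bits[0:12] width=12 -> value=920 (bin 001110011000); offset now 12 = byte 1 bit 4; 36 bits remain
Read 2: bits[12:14] width=2 -> value=2 (bin 10); offset now 14 = byte 1 bit 6; 34 bits remain
Read 3: bits[14:26] width=12 -> value=3149 (bin 110001001101); offset now 26 = byte 3 bit 2; 22 bits remain
Read 4: bits[26:27] width=1 -> value=1 (bin 1); offset now 27 = byte 3 bit 3; 21 bits remain
Read 5: bits[27:37] width=10 -> value=696 (bin 1010111000); offset now 37 = byte 4 bit 5; 11 bits remain

Answer: 11 0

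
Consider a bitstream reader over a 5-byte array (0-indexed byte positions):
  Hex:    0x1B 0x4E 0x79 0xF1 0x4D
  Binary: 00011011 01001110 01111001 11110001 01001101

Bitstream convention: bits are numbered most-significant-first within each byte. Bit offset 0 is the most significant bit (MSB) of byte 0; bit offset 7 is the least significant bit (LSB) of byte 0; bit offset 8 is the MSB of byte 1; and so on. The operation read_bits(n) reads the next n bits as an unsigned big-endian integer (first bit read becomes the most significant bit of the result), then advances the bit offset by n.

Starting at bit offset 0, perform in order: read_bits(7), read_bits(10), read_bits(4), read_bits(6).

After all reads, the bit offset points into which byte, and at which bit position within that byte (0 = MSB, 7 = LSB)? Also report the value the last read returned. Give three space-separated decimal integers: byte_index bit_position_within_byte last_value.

Answer: 3 3 15

Derivation:
Read 1: bits[0:7] width=7 -> value=13 (bin 0001101); offset now 7 = byte 0 bit 7; 33 bits remain
Read 2: bits[7:17] width=10 -> value=668 (bin 1010011100); offset now 17 = byte 2 bit 1; 23 bits remain
Read 3: bits[17:21] width=4 -> value=15 (bin 1111); offset now 21 = byte 2 bit 5; 19 bits remain
Read 4: bits[21:27] width=6 -> value=15 (bin 001111); offset now 27 = byte 3 bit 3; 13 bits remain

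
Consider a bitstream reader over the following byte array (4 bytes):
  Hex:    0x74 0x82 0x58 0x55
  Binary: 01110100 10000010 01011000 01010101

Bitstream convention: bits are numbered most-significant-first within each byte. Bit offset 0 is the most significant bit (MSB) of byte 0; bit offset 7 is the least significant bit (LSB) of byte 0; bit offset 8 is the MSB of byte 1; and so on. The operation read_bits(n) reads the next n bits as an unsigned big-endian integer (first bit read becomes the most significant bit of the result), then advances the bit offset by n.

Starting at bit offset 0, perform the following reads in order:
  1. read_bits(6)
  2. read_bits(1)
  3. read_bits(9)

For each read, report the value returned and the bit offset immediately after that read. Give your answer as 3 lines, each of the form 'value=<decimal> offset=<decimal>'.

Answer: value=29 offset=6
value=0 offset=7
value=130 offset=16

Derivation:
Read 1: bits[0:6] width=6 -> value=29 (bin 011101); offset now 6 = byte 0 bit 6; 26 bits remain
Read 2: bits[6:7] width=1 -> value=0 (bin 0); offset now 7 = byte 0 bit 7; 25 bits remain
Read 3: bits[7:16] width=9 -> value=130 (bin 010000010); offset now 16 = byte 2 bit 0; 16 bits remain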